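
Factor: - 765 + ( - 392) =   -  1157 = - 13^1 * 89^1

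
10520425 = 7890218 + 2630207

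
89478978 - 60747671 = 28731307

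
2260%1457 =803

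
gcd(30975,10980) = 15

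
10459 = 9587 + 872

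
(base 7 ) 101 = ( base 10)50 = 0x32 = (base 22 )26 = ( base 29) 1L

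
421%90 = 61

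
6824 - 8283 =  - 1459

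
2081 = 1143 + 938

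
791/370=2+51/370 = 2.14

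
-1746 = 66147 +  - 67893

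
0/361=0 = 0.00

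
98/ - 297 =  - 1  +  199/297 = - 0.33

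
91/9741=91/9741 = 0.01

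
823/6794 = 823/6794 = 0.12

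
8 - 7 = 1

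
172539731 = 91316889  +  81222842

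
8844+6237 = 15081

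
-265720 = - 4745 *56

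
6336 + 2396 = 8732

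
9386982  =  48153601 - 38766619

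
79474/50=39737/25=1589.48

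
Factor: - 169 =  - 13^2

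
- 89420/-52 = 1719 + 8/13 = 1719.62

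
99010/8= 12376 + 1/4 = 12376.25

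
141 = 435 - 294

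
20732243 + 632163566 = 652895809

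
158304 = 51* 3104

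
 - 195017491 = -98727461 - 96290030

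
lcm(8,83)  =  664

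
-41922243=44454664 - 86376907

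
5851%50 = 1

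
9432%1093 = 688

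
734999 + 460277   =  1195276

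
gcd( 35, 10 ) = 5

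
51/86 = 51/86 = 0.59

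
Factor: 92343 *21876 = 2^2*3^2*1823^1*30781^1  =  2020095468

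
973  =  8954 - 7981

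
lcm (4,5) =20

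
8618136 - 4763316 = 3854820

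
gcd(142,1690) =2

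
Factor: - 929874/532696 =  - 2^ ( - 2) *3^1  *11^1*73^1*193^1*66587^( - 1 )=- 464937/266348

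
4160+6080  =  10240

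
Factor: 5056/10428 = 16/33 = 2^4*3^(  -  1) * 11^(-1)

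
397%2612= 397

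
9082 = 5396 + 3686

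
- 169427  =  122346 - 291773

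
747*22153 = 16548291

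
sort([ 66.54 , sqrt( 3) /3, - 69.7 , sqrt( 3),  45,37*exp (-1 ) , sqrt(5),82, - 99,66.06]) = [ - 99, - 69.7, sqrt(3) /3,sqrt( 3 ), sqrt(5),37*exp(-1), 45,66.06,66.54, 82 ]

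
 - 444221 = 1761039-2205260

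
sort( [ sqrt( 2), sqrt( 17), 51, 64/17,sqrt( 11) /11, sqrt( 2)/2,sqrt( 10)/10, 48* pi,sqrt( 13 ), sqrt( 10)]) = [ sqrt( 11)/11,sqrt(10)/10, sqrt( 2) /2 , sqrt( 2),sqrt(10), sqrt( 13 ),  64/17,sqrt( 17), 51, 48*pi]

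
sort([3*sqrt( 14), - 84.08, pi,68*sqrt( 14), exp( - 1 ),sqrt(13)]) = [ - 84.08, exp( - 1),pi,sqrt(13),3*sqrt( 14),68*sqrt(14)]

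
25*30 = 750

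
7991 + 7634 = 15625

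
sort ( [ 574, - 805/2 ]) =[ - 805/2, 574 ]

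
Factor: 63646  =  2^1 * 11^2 * 263^1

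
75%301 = 75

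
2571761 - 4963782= - 2392021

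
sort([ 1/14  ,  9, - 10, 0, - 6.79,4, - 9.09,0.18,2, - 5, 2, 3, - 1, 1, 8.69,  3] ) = [- 10, - 9.09, -6.79,- 5, -1,0,1/14,0.18,1,2,2, 3,3, 4,8.69,9 ]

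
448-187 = 261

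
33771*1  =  33771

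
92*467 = 42964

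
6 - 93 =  - 87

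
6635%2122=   269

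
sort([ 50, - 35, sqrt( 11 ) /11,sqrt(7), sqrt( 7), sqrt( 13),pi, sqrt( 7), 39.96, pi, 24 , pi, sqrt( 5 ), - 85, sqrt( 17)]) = [ - 85, - 35,  sqrt (11)/11,sqrt( 5),sqrt( 7), sqrt( 7),sqrt( 7),  pi, pi,pi, sqrt ( 13),sqrt (17 ), 24,  39.96, 50]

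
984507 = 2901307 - 1916800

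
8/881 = 8/881 = 0.01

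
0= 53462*0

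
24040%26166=24040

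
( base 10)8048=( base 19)135B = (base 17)1ae7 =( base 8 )17560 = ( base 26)BNE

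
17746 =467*38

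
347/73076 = 347/73076 = 0.00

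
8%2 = 0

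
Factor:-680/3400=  - 1/5 = - 5^( - 1 ) 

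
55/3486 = 55/3486 = 0.02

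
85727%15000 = 10727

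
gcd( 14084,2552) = 4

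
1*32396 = 32396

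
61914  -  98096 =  - 36182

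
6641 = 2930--3711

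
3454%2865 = 589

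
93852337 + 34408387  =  128260724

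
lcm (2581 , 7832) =227128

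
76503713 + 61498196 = 138001909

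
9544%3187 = 3170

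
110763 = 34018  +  76745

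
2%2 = 0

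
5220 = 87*60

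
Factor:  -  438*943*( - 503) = 2^1*3^1*23^1*41^1*73^1*503^1 = 207756102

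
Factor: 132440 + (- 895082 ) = - 2^1*3^3*29^1*487^1  =  -762642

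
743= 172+571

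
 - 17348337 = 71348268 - 88696605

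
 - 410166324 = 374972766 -785139090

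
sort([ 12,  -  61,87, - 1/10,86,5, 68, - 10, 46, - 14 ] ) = [ - 61, - 14 , - 10,-1/10,5, 12, 46,  68, 86, 87 ]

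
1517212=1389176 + 128036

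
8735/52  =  8735/52= 167.98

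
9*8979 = 80811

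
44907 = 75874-30967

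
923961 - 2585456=-1661495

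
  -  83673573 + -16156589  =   - 99830162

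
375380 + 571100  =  946480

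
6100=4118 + 1982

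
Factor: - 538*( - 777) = 418026 = 2^1*3^1*7^1*37^1*269^1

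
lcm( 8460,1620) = 76140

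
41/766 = 41/766 = 0.05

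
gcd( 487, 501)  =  1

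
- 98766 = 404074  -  502840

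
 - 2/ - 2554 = 1/1277 = 0.00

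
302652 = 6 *50442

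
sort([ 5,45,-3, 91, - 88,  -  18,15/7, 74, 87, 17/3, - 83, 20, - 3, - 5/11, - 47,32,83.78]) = [ - 88,-83, - 47, - 18, - 3,  -  3, - 5/11,  15/7,5 , 17/3, 20,32, 45, 74, 83.78, 87 , 91]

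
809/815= 809/815 =0.99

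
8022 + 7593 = 15615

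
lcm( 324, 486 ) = 972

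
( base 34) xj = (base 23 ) 23E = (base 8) 2165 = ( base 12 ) 7B1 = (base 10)1141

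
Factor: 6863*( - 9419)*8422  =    -  2^1 *4211^1*6863^1*9419^1 = -  544419951934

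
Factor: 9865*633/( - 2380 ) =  - 2^( -2 )*3^1*7^( - 1)*17^( - 1)*211^1*1973^1 =-1248909/476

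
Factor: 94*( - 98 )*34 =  - 2^3*7^2*17^1*47^1 =- 313208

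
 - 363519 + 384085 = 20566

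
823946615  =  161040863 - -662905752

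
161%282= 161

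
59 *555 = 32745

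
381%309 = 72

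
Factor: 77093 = 77093^1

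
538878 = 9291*58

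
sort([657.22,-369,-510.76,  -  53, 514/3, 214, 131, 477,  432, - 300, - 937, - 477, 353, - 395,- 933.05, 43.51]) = [ -937 , - 933.05  , - 510.76, - 477, - 395, - 369, -300, -53,  43.51,131 , 514/3,214, 353, 432, 477,657.22]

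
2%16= 2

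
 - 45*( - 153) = 6885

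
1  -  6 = -5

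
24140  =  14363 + 9777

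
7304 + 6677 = 13981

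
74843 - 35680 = 39163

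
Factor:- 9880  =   -2^3*  5^1*13^1 * 19^1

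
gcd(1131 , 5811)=39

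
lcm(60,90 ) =180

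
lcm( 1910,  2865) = 5730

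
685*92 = 63020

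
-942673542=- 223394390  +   - 719279152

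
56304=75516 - 19212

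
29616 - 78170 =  - 48554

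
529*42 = 22218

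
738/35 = 738/35 = 21.09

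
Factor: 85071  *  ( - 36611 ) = -3^1*7^1*31^1* 1181^1*4051^1 = - 3114534381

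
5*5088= 25440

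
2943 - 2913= 30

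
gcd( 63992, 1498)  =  2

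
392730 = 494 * 795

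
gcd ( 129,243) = 3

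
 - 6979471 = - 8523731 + 1544260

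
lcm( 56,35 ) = 280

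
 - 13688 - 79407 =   -  93095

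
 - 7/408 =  - 7/408 = - 0.02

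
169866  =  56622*3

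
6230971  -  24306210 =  - 18075239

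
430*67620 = 29076600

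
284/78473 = 284/78473=0.00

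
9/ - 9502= - 9/9502 = -  0.00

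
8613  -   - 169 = 8782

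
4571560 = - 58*( - 78820 )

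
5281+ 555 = 5836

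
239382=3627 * 66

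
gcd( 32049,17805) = 3561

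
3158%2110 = 1048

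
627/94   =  627/94 = 6.67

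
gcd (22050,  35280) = 4410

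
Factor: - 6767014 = -2^1 * 23^1*157^1 * 937^1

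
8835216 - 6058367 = 2776849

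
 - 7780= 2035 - 9815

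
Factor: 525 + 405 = 930  =  2^1 *3^1*5^1 * 31^1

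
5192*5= 25960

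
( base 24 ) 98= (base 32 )70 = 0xe0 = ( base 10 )224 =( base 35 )6E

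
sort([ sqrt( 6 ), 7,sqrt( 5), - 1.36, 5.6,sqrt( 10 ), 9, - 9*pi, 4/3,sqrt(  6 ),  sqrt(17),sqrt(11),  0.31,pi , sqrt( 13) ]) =[ - 9*pi, - 1.36,0.31,4/3,sqrt( 5 ), sqrt(6), sqrt( 6),  pi,  sqrt (10),sqrt(11 ),sqrt(13),  sqrt( 17) , 5.6,7,9 ]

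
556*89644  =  49842064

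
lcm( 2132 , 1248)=51168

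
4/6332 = 1/1583 = 0.00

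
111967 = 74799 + 37168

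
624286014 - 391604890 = 232681124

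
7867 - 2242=5625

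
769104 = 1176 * 654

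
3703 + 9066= 12769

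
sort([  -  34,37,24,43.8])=[ - 34,24,37, 43.8] 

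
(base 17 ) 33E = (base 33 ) s8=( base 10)932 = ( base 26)19m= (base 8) 1644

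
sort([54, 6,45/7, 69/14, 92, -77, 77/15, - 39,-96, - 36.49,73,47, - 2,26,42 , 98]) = [ - 96, - 77, - 39 , - 36.49,  -  2,69/14,77/15,6 , 45/7, 26, 42,47,  54,73,92,98] 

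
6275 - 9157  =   - 2882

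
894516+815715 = 1710231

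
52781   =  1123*47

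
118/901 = 118/901 = 0.13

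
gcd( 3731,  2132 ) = 533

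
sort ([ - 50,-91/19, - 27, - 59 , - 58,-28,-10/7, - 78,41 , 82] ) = [ - 78,  -  59,- 58, -50, - 28 , - 27, - 91/19, - 10/7, 41, 82 ]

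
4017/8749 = 309/673=0.46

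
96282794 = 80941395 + 15341399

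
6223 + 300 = 6523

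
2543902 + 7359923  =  9903825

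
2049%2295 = 2049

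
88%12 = 4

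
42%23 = 19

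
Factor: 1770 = 2^1* 3^1*5^1*59^1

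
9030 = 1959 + 7071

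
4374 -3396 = 978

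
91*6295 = 572845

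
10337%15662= 10337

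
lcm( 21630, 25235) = 151410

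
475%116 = 11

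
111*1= 111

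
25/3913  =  25/3913= 0.01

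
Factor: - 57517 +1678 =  - 3^1*7^1*2659^1 = - 55839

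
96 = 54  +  42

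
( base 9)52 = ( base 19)29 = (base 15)32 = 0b101111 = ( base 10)47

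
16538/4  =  8269/2 = 4134.50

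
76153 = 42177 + 33976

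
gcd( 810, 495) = 45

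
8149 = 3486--4663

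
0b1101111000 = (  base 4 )31320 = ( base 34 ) q4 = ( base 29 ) 11i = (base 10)888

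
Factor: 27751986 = 2^1*3^2*211^1 * 7307^1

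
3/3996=1/1332 = 0.00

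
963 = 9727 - 8764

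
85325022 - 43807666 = 41517356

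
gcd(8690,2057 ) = 11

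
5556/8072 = 1389/2018 = 0.69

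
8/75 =8/75 = 0.11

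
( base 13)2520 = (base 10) 5265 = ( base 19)EB2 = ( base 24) 939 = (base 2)1010010010001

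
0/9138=0 = 0.00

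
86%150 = 86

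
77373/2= 77373/2 = 38686.50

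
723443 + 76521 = 799964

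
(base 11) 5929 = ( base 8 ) 17137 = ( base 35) 6C5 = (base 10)7775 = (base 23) EG1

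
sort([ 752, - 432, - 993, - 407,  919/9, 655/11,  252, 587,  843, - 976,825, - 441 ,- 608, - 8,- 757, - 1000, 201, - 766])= [ - 1000, - 993, - 976, - 766, - 757 ,-608, - 441, - 432, - 407, - 8,655/11,919/9,201, 252, 587,752,825, 843 ] 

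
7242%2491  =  2260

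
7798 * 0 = 0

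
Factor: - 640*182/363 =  - 116480/363= -2^8*3^( - 1)*5^1*7^1*11^( - 2)*13^1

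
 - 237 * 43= -10191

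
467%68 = 59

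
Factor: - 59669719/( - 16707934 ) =2^( - 1 )*41^1*1455359^1*8353967^( - 1) 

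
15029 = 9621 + 5408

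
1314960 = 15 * 87664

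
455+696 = 1151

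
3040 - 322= 2718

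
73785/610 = 120 + 117/122 = 120.96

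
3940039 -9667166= -5727127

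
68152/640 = 106 + 39/80 = 106.49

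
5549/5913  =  5549/5913 = 0.94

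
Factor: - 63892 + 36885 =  - 27007 = -  113^1*239^1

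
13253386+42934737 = 56188123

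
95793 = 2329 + 93464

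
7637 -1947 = 5690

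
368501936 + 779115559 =1147617495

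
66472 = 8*8309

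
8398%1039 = 86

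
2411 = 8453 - 6042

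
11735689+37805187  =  49540876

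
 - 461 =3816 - 4277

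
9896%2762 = 1610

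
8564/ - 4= - 2141 + 0/1 = - 2141.00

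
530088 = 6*88348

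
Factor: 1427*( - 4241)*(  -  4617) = 27941654619 = 3^5*19^1*1427^1*4241^1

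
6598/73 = 6598/73 = 90.38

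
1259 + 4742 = 6001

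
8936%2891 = 263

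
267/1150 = 267/1150 = 0.23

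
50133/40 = 1253 + 13/40 = 1253.33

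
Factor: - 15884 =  - 2^2*11^1*19^2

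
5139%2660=2479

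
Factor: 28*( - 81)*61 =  - 2^2*3^4*7^1*61^1 = -138348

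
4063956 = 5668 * 717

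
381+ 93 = 474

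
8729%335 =19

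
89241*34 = 3034194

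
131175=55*2385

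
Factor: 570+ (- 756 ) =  - 186= -2^1*3^1*31^1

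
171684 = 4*42921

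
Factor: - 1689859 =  - 29^1*58271^1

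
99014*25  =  2475350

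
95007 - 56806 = 38201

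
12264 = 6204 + 6060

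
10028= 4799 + 5229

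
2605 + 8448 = 11053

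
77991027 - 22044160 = 55946867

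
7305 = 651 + 6654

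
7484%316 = 216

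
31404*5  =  157020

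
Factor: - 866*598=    - 2^2*13^1*23^1*433^1 = - 517868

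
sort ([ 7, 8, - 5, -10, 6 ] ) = [ - 10,  -  5,6,7, 8 ]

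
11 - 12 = - 1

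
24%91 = 24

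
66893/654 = 66893/654 =102.28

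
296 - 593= -297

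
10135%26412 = 10135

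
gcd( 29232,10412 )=4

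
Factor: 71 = 71^1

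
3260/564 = 5 + 110/141 = 5.78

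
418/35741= 418/35741 = 0.01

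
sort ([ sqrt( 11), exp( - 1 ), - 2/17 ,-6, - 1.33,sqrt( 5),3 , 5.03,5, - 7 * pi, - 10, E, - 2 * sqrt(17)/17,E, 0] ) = [ - 7*pi, - 10 , - 6,-1.33, - 2*sqrt( 17)/17, - 2/17, 0,  exp( - 1), sqrt(5 ),E, E,3,sqrt(11),5,5.03]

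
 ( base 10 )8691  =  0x21F3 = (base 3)102220220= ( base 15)2896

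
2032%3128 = 2032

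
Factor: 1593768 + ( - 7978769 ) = -7^1*641^1*1423^1 = - 6385001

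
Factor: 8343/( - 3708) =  - 2^( - 2)*3^2 = - 9/4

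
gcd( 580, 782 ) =2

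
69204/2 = 34602= 34602.00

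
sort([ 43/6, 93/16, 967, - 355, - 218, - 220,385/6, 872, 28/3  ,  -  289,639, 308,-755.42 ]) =[-755.42, - 355, - 289,-220,-218, 93/16, 43/6,28/3,385/6, 308, 639,  872,  967]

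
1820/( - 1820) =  - 1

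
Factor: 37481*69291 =2597095971 = 3^2*37^1 * 1013^1*7699^1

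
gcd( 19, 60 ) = 1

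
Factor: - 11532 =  - 2^2 *3^1 * 31^2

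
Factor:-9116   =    -  2^2*43^1*53^1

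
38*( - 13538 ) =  - 514444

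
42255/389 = 42255/389 = 108.62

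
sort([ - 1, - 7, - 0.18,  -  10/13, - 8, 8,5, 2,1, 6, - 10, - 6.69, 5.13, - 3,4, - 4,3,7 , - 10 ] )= [ - 10, - 10, -8, - 7, - 6.69, - 4, - 3, - 1, - 10/13, - 0.18,1, 2,3  ,  4,5,5.13,6,7,8]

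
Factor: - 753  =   - 3^1 * 251^1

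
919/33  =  27 + 28/33 =27.85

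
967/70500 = 967/70500 = 0.01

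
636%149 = 40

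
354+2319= 2673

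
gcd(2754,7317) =27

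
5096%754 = 572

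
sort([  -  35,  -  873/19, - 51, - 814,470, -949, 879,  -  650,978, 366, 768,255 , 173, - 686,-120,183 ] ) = [ - 949, -814, - 686,- 650, - 120,- 51,-873/19, - 35, 173 , 183, 255,366, 470, 768, 879, 978 ] 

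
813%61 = 20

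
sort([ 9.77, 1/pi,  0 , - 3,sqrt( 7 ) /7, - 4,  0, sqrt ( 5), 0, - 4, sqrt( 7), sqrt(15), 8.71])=[ - 4 , - 4, - 3, 0, 0,  0,  1/pi, sqrt(7)/7, sqrt( 5), sqrt(7 ),sqrt ( 15 ),  8.71 , 9.77 ]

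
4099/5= 4099/5 = 819.80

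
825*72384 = 59716800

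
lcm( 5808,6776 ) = 40656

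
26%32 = 26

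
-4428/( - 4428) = 1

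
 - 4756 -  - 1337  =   - 3419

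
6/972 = 1/162 = 0.01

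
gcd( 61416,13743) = 9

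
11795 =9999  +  1796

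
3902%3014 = 888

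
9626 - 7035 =2591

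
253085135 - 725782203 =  - 472697068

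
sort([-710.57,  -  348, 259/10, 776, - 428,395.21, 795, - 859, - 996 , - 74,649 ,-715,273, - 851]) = [ - 996, - 859,-851 ,-715,-710.57,-428, - 348,-74, 259/10,273 , 395.21,649, 776,  795]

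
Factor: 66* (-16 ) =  - 1056 = - 2^5*3^1*11^1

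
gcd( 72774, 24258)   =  24258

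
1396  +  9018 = 10414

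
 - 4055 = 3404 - 7459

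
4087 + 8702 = 12789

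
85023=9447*9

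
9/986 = 9/986 = 0.01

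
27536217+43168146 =70704363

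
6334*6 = 38004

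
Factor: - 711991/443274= - 2^( - 1 )*3^( - 1)*7^1*13^( -1)*37^1*2749^1*5683^( - 1) 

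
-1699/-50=1699/50 = 33.98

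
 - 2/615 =-1 + 613/615 = -0.00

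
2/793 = 2/793 = 0.00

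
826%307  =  212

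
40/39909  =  40/39909  =  0.00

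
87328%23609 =16501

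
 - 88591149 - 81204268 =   -  169795417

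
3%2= 1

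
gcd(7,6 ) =1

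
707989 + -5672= 702317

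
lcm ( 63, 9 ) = 63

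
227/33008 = 227/33008 = 0.01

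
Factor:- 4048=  - 2^4*11^1 *23^1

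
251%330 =251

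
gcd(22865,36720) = 85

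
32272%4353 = 1801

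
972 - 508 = 464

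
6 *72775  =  436650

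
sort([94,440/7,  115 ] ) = [440/7,94,115]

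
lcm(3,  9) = 9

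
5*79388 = 396940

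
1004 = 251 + 753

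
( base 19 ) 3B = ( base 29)2A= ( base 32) 24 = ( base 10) 68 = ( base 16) 44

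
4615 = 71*65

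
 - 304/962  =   - 1 + 329/481 = - 0.32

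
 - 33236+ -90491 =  - 123727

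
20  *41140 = 822800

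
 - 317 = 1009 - 1326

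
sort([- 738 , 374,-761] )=[ - 761, - 738, 374 ] 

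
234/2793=78/931 = 0.08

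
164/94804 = 41/23701 = 0.00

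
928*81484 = 75617152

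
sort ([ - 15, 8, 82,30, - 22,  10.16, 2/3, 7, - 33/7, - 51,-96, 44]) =[ - 96, - 51, - 22, - 15, - 33/7,2/3,7,  8,  10.16,30,44  ,  82]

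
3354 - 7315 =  - 3961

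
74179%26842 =20495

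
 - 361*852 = - 307572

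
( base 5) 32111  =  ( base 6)13552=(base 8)4154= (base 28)2L0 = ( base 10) 2156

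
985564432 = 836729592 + 148834840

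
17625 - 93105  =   - 75480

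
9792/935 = 10 + 26/55 = 10.47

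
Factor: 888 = 2^3 * 3^1*37^1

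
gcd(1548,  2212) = 4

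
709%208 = 85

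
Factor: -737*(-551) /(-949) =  - 11^1*13^( - 1)*19^1*29^1*67^1 * 73^( - 1) = -406087/949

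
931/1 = 931 = 931.00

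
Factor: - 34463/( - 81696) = 2^( -5)*3^( - 1 )*11^1*13^1* 23^( - 1) * 37^ ( - 1)*241^1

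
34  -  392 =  -358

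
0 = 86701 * 0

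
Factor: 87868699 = 17^1*41^1*126067^1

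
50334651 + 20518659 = 70853310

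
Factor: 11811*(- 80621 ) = -952214631 = -3^1*31^1*127^1*80621^1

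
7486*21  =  157206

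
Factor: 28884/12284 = 3^1 * 29^1*37^(- 1 ) = 87/37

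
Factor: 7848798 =2^1*3^1*17^1*76949^1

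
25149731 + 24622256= 49771987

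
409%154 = 101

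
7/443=7/443 = 0.02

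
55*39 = 2145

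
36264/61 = 594 + 30/61 = 594.49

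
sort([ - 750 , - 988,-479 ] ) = [ -988,-750, - 479]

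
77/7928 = 77/7928 = 0.01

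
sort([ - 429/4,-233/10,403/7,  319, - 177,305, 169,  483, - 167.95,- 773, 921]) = [ - 773, - 177, - 167.95, - 429/4, - 233/10,403/7,169,305, 319, 483,921] 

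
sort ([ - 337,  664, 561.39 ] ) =[- 337, 561.39, 664]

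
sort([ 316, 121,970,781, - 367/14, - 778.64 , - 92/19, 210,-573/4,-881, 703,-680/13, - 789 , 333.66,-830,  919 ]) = [-881,-830,-789, -778.64, - 573/4,  -  680/13,-367/14,  -  92/19,121, 210,316, 333.66,703, 781, 919,970 ] 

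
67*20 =1340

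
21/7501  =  21/7501 =0.00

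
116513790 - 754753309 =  - 638239519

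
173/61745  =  173/61745 = 0.00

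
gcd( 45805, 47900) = 5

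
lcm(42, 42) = 42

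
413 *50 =20650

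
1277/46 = 27  +  35/46 = 27.76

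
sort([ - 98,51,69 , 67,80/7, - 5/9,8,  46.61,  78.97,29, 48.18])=[ - 98, - 5/9,8 , 80/7, 29,  46.61, 48.18, 51, 67,  69,78.97] 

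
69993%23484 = 23025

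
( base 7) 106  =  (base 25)25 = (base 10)55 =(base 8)67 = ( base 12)47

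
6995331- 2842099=4153232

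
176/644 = 44/161 = 0.27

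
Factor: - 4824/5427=-2^3 * 3^( - 2 ) = - 8/9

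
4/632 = 1/158 = 0.01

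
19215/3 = 6405 = 6405.00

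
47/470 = 1/10 = 0.10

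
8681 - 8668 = 13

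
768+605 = 1373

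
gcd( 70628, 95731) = 1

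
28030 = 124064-96034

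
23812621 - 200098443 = - 176285822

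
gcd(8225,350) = 175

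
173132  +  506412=679544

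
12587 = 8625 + 3962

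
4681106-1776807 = 2904299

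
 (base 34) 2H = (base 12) 71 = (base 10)85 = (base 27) 34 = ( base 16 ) 55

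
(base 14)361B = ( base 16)24d9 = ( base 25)F28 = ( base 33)8LS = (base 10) 9433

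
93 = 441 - 348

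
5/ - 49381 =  - 5/49381 = - 0.00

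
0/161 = 0 = 0.00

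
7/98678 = 7/98678 = 0.00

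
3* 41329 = 123987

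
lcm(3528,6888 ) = 144648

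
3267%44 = 11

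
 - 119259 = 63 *( - 1893)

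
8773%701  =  361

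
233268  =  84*2777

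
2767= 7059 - 4292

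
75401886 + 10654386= 86056272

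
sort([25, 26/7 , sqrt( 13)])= [sqrt( 13 ) , 26/7, 25 ]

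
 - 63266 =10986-74252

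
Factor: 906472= 2^3*7^1*16187^1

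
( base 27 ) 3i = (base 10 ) 99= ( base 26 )3L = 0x63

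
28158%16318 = 11840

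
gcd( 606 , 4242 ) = 606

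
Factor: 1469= 13^1  *  113^1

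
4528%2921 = 1607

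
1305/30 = 43+1/2 = 43.50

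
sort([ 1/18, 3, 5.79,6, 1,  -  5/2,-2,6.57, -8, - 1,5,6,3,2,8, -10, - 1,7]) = [ -10, - 8,-5/2,-2,-1,-1, 1/18, 1, 2,3, 3,5,5.79,6 , 6,6.57,7, 8 ]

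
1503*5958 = 8954874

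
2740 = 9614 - 6874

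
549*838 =460062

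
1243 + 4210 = 5453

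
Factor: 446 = 2^1*223^1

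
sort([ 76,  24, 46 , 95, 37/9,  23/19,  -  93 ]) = [-93, 23/19,37/9,24,46, 76, 95 ]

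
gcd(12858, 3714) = 6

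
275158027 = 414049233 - 138891206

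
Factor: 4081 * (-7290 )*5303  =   - 2^1*3^6 * 5^1*7^1* 11^1 * 53^1  *5303^1 = -157766848470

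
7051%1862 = 1465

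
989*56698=56074322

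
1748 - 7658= - 5910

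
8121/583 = 8121/583=13.93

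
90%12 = 6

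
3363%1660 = 43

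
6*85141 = 510846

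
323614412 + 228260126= 551874538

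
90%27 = 9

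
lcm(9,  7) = 63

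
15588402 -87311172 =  - 71722770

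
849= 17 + 832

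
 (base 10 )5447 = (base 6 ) 41115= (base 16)1547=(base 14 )1DB1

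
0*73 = 0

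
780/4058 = 390/2029=0.19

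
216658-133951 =82707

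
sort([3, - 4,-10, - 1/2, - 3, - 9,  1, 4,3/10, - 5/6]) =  [  -  10 , - 9,  -  4, - 3, - 5/6, - 1/2,  3/10,  1, 3,4 ]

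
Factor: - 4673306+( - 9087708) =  - 2^1*6880507^1=-13761014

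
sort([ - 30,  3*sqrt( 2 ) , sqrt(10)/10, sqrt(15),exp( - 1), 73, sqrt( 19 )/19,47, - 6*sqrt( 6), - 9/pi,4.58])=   [ - 30,-6*sqrt( 6 ) , - 9/pi,sqrt( 19)/19, sqrt( 10) /10,exp( - 1),sqrt(15), 3*sqrt( 2),4.58,47, 73 ] 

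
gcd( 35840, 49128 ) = 8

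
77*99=7623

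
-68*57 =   -  3876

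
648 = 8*81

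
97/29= 3  +  10/29  =  3.34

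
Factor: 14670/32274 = 5/11 = 5^1*11^ ( - 1)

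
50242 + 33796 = 84038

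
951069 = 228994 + 722075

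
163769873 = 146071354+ 17698519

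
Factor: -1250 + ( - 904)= - 2154 = -2^1*3^1*359^1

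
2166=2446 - 280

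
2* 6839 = 13678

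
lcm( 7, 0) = 0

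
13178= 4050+9128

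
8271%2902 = 2467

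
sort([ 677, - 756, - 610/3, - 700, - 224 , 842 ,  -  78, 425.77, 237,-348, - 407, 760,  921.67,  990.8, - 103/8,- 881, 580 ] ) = [ - 881,-756, - 700, - 407, - 348, - 224, - 610/3, - 78 ,-103/8, 237,425.77,580, 677,760,842, 921.67, 990.8]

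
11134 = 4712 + 6422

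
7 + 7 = 14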